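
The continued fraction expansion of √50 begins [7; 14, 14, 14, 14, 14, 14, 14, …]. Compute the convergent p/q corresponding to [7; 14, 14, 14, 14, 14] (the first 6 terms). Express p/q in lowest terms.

a_0 = 7: 7/1
a_1 = 14: 99/14
a_2 = 14: 1393/197
a_3 = 14: 19601/2772
a_4 = 14: 275807/39005
a_5 = 14: 3880899/548842

3880899/548842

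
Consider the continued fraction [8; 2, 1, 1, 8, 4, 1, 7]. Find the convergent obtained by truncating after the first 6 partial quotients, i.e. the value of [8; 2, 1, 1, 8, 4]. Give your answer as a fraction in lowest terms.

1486/177

a_0 = 8: 8/1
a_1 = 2: 17/2
a_2 = 1: 25/3
a_3 = 1: 42/5
a_4 = 8: 361/43
a_5 = 4: 1486/177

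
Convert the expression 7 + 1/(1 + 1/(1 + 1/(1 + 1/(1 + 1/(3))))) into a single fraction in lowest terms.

137/18

Start with 3.
1 + 1/(3/1) = 1 + 1/3 = 4/3
1 + 1/(4/3) = 1 + 3/4 = 7/4
1 + 1/(7/4) = 1 + 4/7 = 11/7
1 + 1/(11/7) = 1 + 7/11 = 18/11
7 + 1/(18/11) = 7 + 11/18 = 137/18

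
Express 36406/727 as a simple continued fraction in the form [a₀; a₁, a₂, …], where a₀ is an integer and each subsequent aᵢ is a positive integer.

[50; 12, 1, 55]

Apply division with remainder until the remainder is 0:
36406 = 50·727 + 56, so a_0 = 50
727 = 12·56 + 55, so a_1 = 12
56 = 1·55 + 1, so a_2 = 1
55 = 55·1 + 0, so a_3 = 55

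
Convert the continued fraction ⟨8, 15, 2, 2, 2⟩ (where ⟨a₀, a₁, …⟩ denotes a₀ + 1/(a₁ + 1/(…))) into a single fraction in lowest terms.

a_0 = 8: 8/1
a_1 = 15: 121/15
a_2 = 2: 250/31
a_3 = 2: 621/77
a_4 = 2: 1492/185

1492/185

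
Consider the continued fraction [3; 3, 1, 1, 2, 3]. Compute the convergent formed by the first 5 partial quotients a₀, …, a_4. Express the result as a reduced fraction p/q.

59/18

a_0 = 3: 3/1
a_1 = 3: 10/3
a_2 = 1: 13/4
a_3 = 1: 23/7
a_4 = 2: 59/18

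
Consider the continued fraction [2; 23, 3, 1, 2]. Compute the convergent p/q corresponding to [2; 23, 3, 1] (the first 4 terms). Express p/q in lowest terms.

Build up convergents one term at a time:
a_0 = 2: 2/1
a_1 = 23: 47/23
a_2 = 3: 143/70
a_3 = 1: 190/93

190/93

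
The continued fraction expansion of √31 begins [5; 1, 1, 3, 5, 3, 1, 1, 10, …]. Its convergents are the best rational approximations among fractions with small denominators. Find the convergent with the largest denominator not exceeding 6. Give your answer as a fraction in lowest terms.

List convergents until the denominator exceeds the bound:
a_0 = 5: 5/1  (≤ bound)
a_1 = 1: 6/1  (≤ bound)
a_2 = 1: 11/2  (≤ bound)
a_3 = 3: 39/7  (> 6, stop)

11/2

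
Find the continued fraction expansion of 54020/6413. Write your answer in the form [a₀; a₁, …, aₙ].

Repeatedly divide and take the remainder:
⌊54020/6413⌋ = 8, remainder 2716
⌊6413/2716⌋ = 2, remainder 981
⌊2716/981⌋ = 2, remainder 754
⌊981/754⌋ = 1, remainder 227
⌊754/227⌋ = 3, remainder 73
⌊227/73⌋ = 3, remainder 8
⌊73/8⌋ = 9, remainder 1
⌊8/1⌋ = 8, remainder 0

[8; 2, 2, 1, 3, 3, 9, 8]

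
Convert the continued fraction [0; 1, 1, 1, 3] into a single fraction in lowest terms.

7/11

Start with 3.
1 + 1/(3/1) = 1 + 1/3 = 4/3
1 + 1/(4/3) = 1 + 3/4 = 7/4
1 + 1/(7/4) = 1 + 4/7 = 11/7
0 + 1/(11/7) = 0 + 7/11 = 7/11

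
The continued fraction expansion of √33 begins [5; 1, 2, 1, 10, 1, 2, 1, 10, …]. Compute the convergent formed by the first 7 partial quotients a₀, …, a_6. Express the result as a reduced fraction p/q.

787/137

Starting at the tail and folding back:
Start with 2.
1 + 1/(2/1) = 1 + 1/2 = 3/2
10 + 1/(3/2) = 10 + 2/3 = 32/3
1 + 1/(32/3) = 1 + 3/32 = 35/32
2 + 1/(35/32) = 2 + 32/35 = 102/35
1 + 1/(102/35) = 1 + 35/102 = 137/102
5 + 1/(137/102) = 5 + 102/137 = 787/137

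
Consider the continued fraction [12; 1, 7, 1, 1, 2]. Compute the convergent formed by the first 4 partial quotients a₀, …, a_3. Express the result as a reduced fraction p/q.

Start with 1.
7 + 1/(1/1) = 7 + 1/1 = 8/1
1 + 1/(8/1) = 1 + 1/8 = 9/8
12 + 1/(9/8) = 12 + 8/9 = 116/9

116/9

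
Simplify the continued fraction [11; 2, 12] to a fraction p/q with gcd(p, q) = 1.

Start with 12.
2 + 1/(12/1) = 2 + 1/12 = 25/12
11 + 1/(25/12) = 11 + 12/25 = 287/25

287/25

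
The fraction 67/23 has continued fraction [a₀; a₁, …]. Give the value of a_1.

67 ÷ 23 → quotient 2, remainder 21
23 ÷ 21 → quotient 1, remainder 2

1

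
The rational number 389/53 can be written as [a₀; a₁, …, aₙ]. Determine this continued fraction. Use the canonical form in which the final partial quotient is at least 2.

[7; 2, 1, 17]

389 ÷ 53 → quotient 7, remainder 18
53 ÷ 18 → quotient 2, remainder 17
18 ÷ 17 → quotient 1, remainder 1
17 ÷ 1 → quotient 17, remainder 0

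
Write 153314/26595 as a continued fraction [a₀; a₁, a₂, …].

[5; 1, 3, 3, 1, 55, 9, 3]

153314 = 5·26595 + 20339, so a_0 = 5
26595 = 1·20339 + 6256, so a_1 = 1
20339 = 3·6256 + 1571, so a_2 = 3
6256 = 3·1571 + 1543, so a_3 = 3
1571 = 1·1543 + 28, so a_4 = 1
1543 = 55·28 + 3, so a_5 = 55
28 = 9·3 + 1, so a_6 = 9
3 = 3·1 + 0, so a_7 = 3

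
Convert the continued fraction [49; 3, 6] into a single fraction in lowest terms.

937/19

a_0 = 49: 49/1
a_1 = 3: 148/3
a_2 = 6: 937/19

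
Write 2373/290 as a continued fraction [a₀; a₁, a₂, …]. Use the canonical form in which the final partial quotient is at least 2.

2373 = 8·290 + 53, so a_0 = 8
290 = 5·53 + 25, so a_1 = 5
53 = 2·25 + 3, so a_2 = 2
25 = 8·3 + 1, so a_3 = 8
3 = 3·1 + 0, so a_4 = 3

[8; 5, 2, 8, 3]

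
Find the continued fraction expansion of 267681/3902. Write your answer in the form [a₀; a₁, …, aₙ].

[68; 1, 1, 1, 1, 40, 2, 9]

267681 = 68·3902 + 2345, so a_0 = 68
3902 = 1·2345 + 1557, so a_1 = 1
2345 = 1·1557 + 788, so a_2 = 1
1557 = 1·788 + 769, so a_3 = 1
788 = 1·769 + 19, so a_4 = 1
769 = 40·19 + 9, so a_5 = 40
19 = 2·9 + 1, so a_6 = 2
9 = 9·1 + 0, so a_7 = 9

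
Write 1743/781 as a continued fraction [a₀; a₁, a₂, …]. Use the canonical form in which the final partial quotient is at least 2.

[2; 4, 3, 5, 1, 2, 3]

Run the Euclidean algorithm, recording each quotient:
⌊1743/781⌋ = 2, remainder 181
⌊781/181⌋ = 4, remainder 57
⌊181/57⌋ = 3, remainder 10
⌊57/10⌋ = 5, remainder 7
⌊10/7⌋ = 1, remainder 3
⌊7/3⌋ = 2, remainder 1
⌊3/1⌋ = 3, remainder 0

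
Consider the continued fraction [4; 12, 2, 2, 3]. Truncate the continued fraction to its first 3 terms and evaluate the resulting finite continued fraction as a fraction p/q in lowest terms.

Use the convergent recurrence hₖ = aₖ·hₖ₋₁ + hₖ₋₂ (and likewise for the denominators kₖ):
a_0 = 4: 4/1
a_1 = 12: 49/12
a_2 = 2: 102/25

102/25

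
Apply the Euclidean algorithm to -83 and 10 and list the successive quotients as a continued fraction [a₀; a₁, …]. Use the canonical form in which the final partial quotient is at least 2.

[-9; 1, 2, 3]

Repeatedly divide and take the remainder:
-83 ÷ 10 → quotient -9, remainder 7
10 ÷ 7 → quotient 1, remainder 3
7 ÷ 3 → quotient 2, remainder 1
3 ÷ 1 → quotient 3, remainder 0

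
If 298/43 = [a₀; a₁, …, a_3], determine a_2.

298 ÷ 43 → quotient 6, remainder 40
43 ÷ 40 → quotient 1, remainder 3
40 ÷ 3 → quotient 13, remainder 1

13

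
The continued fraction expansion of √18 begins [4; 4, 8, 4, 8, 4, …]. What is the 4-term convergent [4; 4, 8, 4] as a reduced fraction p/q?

Collapse the nested fraction from the inside out:
Start with 4.
8 + 1/(4/1) = 8 + 1/4 = 33/4
4 + 1/(33/4) = 4 + 4/33 = 136/33
4 + 1/(136/33) = 4 + 33/136 = 577/136

577/136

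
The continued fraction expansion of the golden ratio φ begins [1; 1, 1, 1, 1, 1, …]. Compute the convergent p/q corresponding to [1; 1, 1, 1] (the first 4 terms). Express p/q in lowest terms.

Starting at the tail and folding back:
Start with 1.
1 + 1/(1/1) = 1 + 1/1 = 2/1
1 + 1/(2/1) = 1 + 1/2 = 3/2
1 + 1/(3/2) = 1 + 2/3 = 5/3

5/3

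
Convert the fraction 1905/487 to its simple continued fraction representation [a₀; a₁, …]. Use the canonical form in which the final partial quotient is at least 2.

[3; 1, 10, 3, 14]

⌊1905/487⌋ = 3, remainder 444
⌊487/444⌋ = 1, remainder 43
⌊444/43⌋ = 10, remainder 14
⌊43/14⌋ = 3, remainder 1
⌊14/1⌋ = 14, remainder 0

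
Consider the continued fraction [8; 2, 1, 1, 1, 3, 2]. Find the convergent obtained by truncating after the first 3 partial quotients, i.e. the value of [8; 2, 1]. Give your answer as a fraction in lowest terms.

25/3

Start with 1.
2 + 1/(1/1) = 2 + 1/1 = 3/1
8 + 1/(3/1) = 8 + 1/3 = 25/3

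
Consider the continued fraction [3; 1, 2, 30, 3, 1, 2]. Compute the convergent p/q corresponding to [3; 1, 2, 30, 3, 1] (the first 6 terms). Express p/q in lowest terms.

a_0 = 3: 3/1
a_1 = 1: 4/1
a_2 = 2: 11/3
a_3 = 30: 334/91
a_4 = 3: 1013/276
a_5 = 1: 1347/367

1347/367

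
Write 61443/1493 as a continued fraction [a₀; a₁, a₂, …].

61443 ÷ 1493 → quotient 41, remainder 230
1493 ÷ 230 → quotient 6, remainder 113
230 ÷ 113 → quotient 2, remainder 4
113 ÷ 4 → quotient 28, remainder 1
4 ÷ 1 → quotient 4, remainder 0

[41; 6, 2, 28, 4]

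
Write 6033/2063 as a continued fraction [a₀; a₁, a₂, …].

⌊6033/2063⌋ = 2, remainder 1907
⌊2063/1907⌋ = 1, remainder 156
⌊1907/156⌋ = 12, remainder 35
⌊156/35⌋ = 4, remainder 16
⌊35/16⌋ = 2, remainder 3
⌊16/3⌋ = 5, remainder 1
⌊3/1⌋ = 3, remainder 0

[2; 1, 12, 4, 2, 5, 3]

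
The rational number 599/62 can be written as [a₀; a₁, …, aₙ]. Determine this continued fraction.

Apply division with remainder until the remainder is 0:
599 = 9·62 + 41, so a_0 = 9
62 = 1·41 + 21, so a_1 = 1
41 = 1·21 + 20, so a_2 = 1
21 = 1·20 + 1, so a_3 = 1
20 = 20·1 + 0, so a_4 = 20

[9; 1, 1, 1, 20]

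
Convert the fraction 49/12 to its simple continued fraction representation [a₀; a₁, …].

[4; 12]

Run the Euclidean algorithm, recording each quotient:
⌊49/12⌋ = 4, remainder 1
⌊12/1⌋ = 12, remainder 0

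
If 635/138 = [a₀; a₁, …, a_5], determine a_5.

635 ÷ 138 → quotient 4, remainder 83
138 ÷ 83 → quotient 1, remainder 55
83 ÷ 55 → quotient 1, remainder 28
55 ÷ 28 → quotient 1, remainder 27
28 ÷ 27 → quotient 1, remainder 1
27 ÷ 1 → quotient 27, remainder 0

27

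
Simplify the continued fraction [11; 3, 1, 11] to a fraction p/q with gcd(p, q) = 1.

Start with 11.
1 + 1/(11/1) = 1 + 1/11 = 12/11
3 + 1/(12/11) = 3 + 11/12 = 47/12
11 + 1/(47/12) = 11 + 12/47 = 529/47

529/47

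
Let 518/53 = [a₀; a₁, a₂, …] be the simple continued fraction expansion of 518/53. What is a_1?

1

Apply division with remainder until the remainder is 0:
⌊518/53⌋ = 9, remainder 41
⌊53/41⌋ = 1, remainder 12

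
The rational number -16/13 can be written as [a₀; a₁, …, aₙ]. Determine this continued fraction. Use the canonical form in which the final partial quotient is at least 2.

Run the Euclidean algorithm, recording each quotient:
-16 ÷ 13 → quotient -2, remainder 10
13 ÷ 10 → quotient 1, remainder 3
10 ÷ 3 → quotient 3, remainder 1
3 ÷ 1 → quotient 3, remainder 0

[-2; 1, 3, 3]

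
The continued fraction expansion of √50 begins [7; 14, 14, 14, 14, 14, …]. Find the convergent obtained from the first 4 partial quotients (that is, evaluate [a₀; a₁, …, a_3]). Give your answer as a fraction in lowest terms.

19601/2772

Start with 14.
14 + 1/(14/1) = 14 + 1/14 = 197/14
14 + 1/(197/14) = 14 + 14/197 = 2772/197
7 + 1/(2772/197) = 7 + 197/2772 = 19601/2772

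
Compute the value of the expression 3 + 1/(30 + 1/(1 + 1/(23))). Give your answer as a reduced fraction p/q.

Compute successive convergents:
a_0 = 3: 3/1
a_1 = 30: 91/30
a_2 = 1: 94/31
a_3 = 23: 2253/743

2253/743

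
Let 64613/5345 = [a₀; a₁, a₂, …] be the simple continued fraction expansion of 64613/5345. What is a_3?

3

Apply division with remainder until the remainder is 0:
64613 = 12·5345 + 473, so a_0 = 12
5345 = 11·473 + 142, so a_1 = 11
473 = 3·142 + 47, so a_2 = 3
142 = 3·47 + 1, so a_3 = 3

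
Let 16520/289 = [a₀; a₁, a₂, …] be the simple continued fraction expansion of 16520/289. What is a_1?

6

16520 ÷ 289 → quotient 57, remainder 47
289 ÷ 47 → quotient 6, remainder 7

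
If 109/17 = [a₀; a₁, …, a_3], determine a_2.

109 ÷ 17 → quotient 6, remainder 7
17 ÷ 7 → quotient 2, remainder 3
7 ÷ 3 → quotient 2, remainder 1

2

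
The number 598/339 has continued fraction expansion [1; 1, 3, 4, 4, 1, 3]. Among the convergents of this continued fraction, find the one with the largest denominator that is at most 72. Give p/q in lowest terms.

127/72

a_0 = 1: 1/1  (≤ bound)
a_1 = 1: 2/1  (≤ bound)
a_2 = 3: 7/4  (≤ bound)
a_3 = 4: 30/17  (≤ bound)
a_4 = 4: 127/72  (≤ bound)
a_5 = 1: 157/89  (> 72, stop)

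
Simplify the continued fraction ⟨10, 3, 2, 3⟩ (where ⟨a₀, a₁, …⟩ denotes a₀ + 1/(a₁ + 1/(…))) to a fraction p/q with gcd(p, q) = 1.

Start with 3.
2 + 1/(3/1) = 2 + 1/3 = 7/3
3 + 1/(7/3) = 3 + 3/7 = 24/7
10 + 1/(24/7) = 10 + 7/24 = 247/24

247/24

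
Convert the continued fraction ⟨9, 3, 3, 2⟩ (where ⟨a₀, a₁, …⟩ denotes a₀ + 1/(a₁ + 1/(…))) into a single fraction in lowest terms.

a_0 = 9: 9/1
a_1 = 3: 28/3
a_2 = 3: 93/10
a_3 = 2: 214/23

214/23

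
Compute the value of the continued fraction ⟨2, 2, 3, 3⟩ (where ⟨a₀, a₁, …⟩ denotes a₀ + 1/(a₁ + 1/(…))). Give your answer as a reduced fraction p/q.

56/23

Work from the innermost term outward:
Start with 3.
3 + 1/(3/1) = 3 + 1/3 = 10/3
2 + 1/(10/3) = 2 + 3/10 = 23/10
2 + 1/(23/10) = 2 + 10/23 = 56/23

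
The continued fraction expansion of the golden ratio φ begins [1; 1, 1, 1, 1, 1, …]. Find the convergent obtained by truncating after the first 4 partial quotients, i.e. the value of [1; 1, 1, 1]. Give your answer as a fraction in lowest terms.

Start with 1.
1 + 1/(1/1) = 1 + 1/1 = 2/1
1 + 1/(2/1) = 1 + 1/2 = 3/2
1 + 1/(3/2) = 1 + 2/3 = 5/3

5/3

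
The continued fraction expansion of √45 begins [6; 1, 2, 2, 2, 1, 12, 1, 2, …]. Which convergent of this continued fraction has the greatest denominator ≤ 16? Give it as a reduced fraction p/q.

47/7

List convergents until the denominator exceeds the bound:
a_0 = 6: 6/1  (≤ bound)
a_1 = 1: 7/1  (≤ bound)
a_2 = 2: 20/3  (≤ bound)
a_3 = 2: 47/7  (≤ bound)
a_4 = 2: 114/17  (> 16, stop)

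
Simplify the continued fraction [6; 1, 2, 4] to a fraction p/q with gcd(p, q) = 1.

87/13

Start with 4.
2 + 1/(4/1) = 2 + 1/4 = 9/4
1 + 1/(9/4) = 1 + 4/9 = 13/9
6 + 1/(13/9) = 6 + 9/13 = 87/13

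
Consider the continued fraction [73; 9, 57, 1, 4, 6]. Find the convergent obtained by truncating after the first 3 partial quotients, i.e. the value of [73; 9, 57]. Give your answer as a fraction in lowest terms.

37579/514

Start with 57.
9 + 1/(57/1) = 9 + 1/57 = 514/57
73 + 1/(514/57) = 73 + 57/514 = 37579/514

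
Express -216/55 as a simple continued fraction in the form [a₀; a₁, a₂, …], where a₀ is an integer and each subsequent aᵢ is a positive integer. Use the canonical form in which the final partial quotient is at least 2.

Repeatedly divide and take the remainder:
-216 = -4·55 + 4, so a_0 = -4
55 = 13·4 + 3, so a_1 = 13
4 = 1·3 + 1, so a_2 = 1
3 = 3·1 + 0, so a_3 = 3

[-4; 13, 1, 3]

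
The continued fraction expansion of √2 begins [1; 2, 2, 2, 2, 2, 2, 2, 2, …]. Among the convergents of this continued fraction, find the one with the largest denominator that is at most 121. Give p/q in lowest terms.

a_0 = 1: 1/1  (≤ bound)
a_1 = 2: 3/2  (≤ bound)
a_2 = 2: 7/5  (≤ bound)
a_3 = 2: 17/12  (≤ bound)
a_4 = 2: 41/29  (≤ bound)
a_5 = 2: 99/70  (≤ bound)
a_6 = 2: 239/169  (> 121, stop)

99/70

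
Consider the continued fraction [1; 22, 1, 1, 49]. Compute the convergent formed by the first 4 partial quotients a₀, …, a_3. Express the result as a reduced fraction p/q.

a_0 = 1: 1/1
a_1 = 22: 23/22
a_2 = 1: 24/23
a_3 = 1: 47/45

47/45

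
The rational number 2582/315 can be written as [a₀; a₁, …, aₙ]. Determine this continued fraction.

⌊2582/315⌋ = 8, remainder 62
⌊315/62⌋ = 5, remainder 5
⌊62/5⌋ = 12, remainder 2
⌊5/2⌋ = 2, remainder 1
⌊2/1⌋ = 2, remainder 0

[8; 5, 12, 2, 2]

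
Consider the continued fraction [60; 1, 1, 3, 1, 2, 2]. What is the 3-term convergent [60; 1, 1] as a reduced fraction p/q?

Start with 1.
1 + 1/(1/1) = 1 + 1/1 = 2/1
60 + 1/(2/1) = 60 + 1/2 = 121/2

121/2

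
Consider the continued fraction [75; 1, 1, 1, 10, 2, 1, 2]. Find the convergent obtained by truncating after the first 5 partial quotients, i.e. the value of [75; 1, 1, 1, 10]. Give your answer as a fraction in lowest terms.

a_0 = 75: 75/1
a_1 = 1: 76/1
a_2 = 1: 151/2
a_3 = 1: 227/3
a_4 = 10: 2421/32

2421/32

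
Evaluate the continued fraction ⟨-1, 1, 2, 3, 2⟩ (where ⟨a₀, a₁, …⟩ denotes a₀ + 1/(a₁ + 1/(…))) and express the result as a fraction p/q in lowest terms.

-7/23

Collapse the nested fraction from the inside out:
Start with 2.
3 + 1/(2/1) = 3 + 1/2 = 7/2
2 + 1/(7/2) = 2 + 2/7 = 16/7
1 + 1/(16/7) = 1 + 7/16 = 23/16
-1 + 1/(23/16) = -1 + 16/23 = -7/23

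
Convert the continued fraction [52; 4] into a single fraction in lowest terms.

Start with 4.
52 + 1/(4/1) = 52 + 1/4 = 209/4

209/4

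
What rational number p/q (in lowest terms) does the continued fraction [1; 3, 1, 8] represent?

Collapse the nested fraction from the inside out:
Start with 8.
1 + 1/(8/1) = 1 + 1/8 = 9/8
3 + 1/(9/8) = 3 + 8/9 = 35/9
1 + 1/(35/9) = 1 + 9/35 = 44/35

44/35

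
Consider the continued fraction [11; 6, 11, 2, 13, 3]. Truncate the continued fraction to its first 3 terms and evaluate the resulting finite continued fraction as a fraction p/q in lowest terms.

Start with 11.
6 + 1/(11/1) = 6 + 1/11 = 67/11
11 + 1/(67/11) = 11 + 11/67 = 748/67

748/67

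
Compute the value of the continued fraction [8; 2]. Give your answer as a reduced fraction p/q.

Start with 2.
8 + 1/(2/1) = 8 + 1/2 = 17/2

17/2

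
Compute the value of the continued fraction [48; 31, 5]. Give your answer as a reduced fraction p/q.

7493/156

Build up convergents one term at a time:
a_0 = 48: 48/1
a_1 = 31: 1489/31
a_2 = 5: 7493/156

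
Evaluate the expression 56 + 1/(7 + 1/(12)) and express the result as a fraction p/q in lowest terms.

a_0 = 56: 56/1
a_1 = 7: 393/7
a_2 = 12: 4772/85

4772/85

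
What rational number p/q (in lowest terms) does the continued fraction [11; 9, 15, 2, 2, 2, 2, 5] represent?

243727/21937

Start with 5.
2 + 1/(5/1) = 2 + 1/5 = 11/5
2 + 1/(11/5) = 2 + 5/11 = 27/11
2 + 1/(27/11) = 2 + 11/27 = 65/27
2 + 1/(65/27) = 2 + 27/65 = 157/65
15 + 1/(157/65) = 15 + 65/157 = 2420/157
9 + 1/(2420/157) = 9 + 157/2420 = 21937/2420
11 + 1/(21937/2420) = 11 + 2420/21937 = 243727/21937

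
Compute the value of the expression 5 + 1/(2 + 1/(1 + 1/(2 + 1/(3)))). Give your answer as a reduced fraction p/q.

145/27

Start with 3.
2 + 1/(3/1) = 2 + 1/3 = 7/3
1 + 1/(7/3) = 1 + 3/7 = 10/7
2 + 1/(10/7) = 2 + 7/10 = 27/10
5 + 1/(27/10) = 5 + 10/27 = 145/27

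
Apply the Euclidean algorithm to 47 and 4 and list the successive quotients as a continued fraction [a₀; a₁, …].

[11; 1, 3]

⌊47/4⌋ = 11, remainder 3
⌊4/3⌋ = 1, remainder 1
⌊3/1⌋ = 3, remainder 0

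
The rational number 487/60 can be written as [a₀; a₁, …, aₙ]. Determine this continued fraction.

⌊487/60⌋ = 8, remainder 7
⌊60/7⌋ = 8, remainder 4
⌊7/4⌋ = 1, remainder 3
⌊4/3⌋ = 1, remainder 1
⌊3/1⌋ = 3, remainder 0

[8; 8, 1, 1, 3]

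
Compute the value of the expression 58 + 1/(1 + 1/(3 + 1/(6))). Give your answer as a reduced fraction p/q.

1469/25

Start with 6.
3 + 1/(6/1) = 3 + 1/6 = 19/6
1 + 1/(19/6) = 1 + 6/19 = 25/19
58 + 1/(25/19) = 58 + 19/25 = 1469/25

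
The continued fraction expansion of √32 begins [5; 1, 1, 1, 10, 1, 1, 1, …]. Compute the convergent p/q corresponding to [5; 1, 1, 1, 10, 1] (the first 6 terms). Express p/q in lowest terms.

198/35

a_0 = 5: 5/1
a_1 = 1: 6/1
a_2 = 1: 11/2
a_3 = 1: 17/3
a_4 = 10: 181/32
a_5 = 1: 198/35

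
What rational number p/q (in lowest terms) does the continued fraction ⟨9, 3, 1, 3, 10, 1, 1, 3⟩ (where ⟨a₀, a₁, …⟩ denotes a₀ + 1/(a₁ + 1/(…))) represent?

a_0 = 9: 9/1
a_1 = 3: 28/3
a_2 = 1: 37/4
a_3 = 3: 139/15
a_4 = 10: 1427/154
a_5 = 1: 1566/169
a_6 = 1: 2993/323
a_7 = 3: 10545/1138

10545/1138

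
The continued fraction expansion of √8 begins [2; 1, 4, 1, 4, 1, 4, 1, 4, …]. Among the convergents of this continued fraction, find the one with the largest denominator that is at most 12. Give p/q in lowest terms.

17/6

List convergents until the denominator exceeds the bound:
a_0 = 2: 2/1  (≤ bound)
a_1 = 1: 3/1  (≤ bound)
a_2 = 4: 14/5  (≤ bound)
a_3 = 1: 17/6  (≤ bound)
a_4 = 4: 82/29  (> 12, stop)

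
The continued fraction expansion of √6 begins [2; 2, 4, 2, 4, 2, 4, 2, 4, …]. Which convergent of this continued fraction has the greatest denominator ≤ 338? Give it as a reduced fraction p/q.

485/198

a_0 = 2: 2/1  (≤ bound)
a_1 = 2: 5/2  (≤ bound)
a_2 = 4: 22/9  (≤ bound)
a_3 = 2: 49/20  (≤ bound)
a_4 = 4: 218/89  (≤ bound)
a_5 = 2: 485/198  (≤ bound)
a_6 = 4: 2158/881  (> 338, stop)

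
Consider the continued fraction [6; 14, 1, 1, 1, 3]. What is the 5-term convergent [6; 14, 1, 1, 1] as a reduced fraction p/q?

267/44

Work from the innermost term outward:
Start with 1.
1 + 1/(1/1) = 1 + 1/1 = 2/1
1 + 1/(2/1) = 1 + 1/2 = 3/2
14 + 1/(3/2) = 14 + 2/3 = 44/3
6 + 1/(44/3) = 6 + 3/44 = 267/44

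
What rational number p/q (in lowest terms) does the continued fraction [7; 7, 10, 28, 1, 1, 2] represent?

72751/10188

Start with 2.
1 + 1/(2/1) = 1 + 1/2 = 3/2
1 + 1/(3/2) = 1 + 2/3 = 5/3
28 + 1/(5/3) = 28 + 3/5 = 143/5
10 + 1/(143/5) = 10 + 5/143 = 1435/143
7 + 1/(1435/143) = 7 + 143/1435 = 10188/1435
7 + 1/(10188/1435) = 7 + 1435/10188 = 72751/10188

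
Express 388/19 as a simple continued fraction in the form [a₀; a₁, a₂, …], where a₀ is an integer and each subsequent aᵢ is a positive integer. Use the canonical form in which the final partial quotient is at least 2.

Repeatedly divide and take the remainder:
388 = 20·19 + 8, so a_0 = 20
19 = 2·8 + 3, so a_1 = 2
8 = 2·3 + 2, so a_2 = 2
3 = 1·2 + 1, so a_3 = 1
2 = 2·1 + 0, so a_4 = 2

[20; 2, 2, 1, 2]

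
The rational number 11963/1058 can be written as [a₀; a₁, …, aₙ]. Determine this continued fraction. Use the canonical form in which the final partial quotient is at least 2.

[11; 3, 3, 1, 10, 1, 6]

⌊11963/1058⌋ = 11, remainder 325
⌊1058/325⌋ = 3, remainder 83
⌊325/83⌋ = 3, remainder 76
⌊83/76⌋ = 1, remainder 7
⌊76/7⌋ = 10, remainder 6
⌊7/6⌋ = 1, remainder 1
⌊6/1⌋ = 6, remainder 0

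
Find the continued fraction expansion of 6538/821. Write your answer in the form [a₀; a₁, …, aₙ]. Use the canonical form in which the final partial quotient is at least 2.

Repeatedly divide and take the remainder:
⌊6538/821⌋ = 7, remainder 791
⌊821/791⌋ = 1, remainder 30
⌊791/30⌋ = 26, remainder 11
⌊30/11⌋ = 2, remainder 8
⌊11/8⌋ = 1, remainder 3
⌊8/3⌋ = 2, remainder 2
⌊3/2⌋ = 1, remainder 1
⌊2/1⌋ = 2, remainder 0

[7; 1, 26, 2, 1, 2, 1, 2]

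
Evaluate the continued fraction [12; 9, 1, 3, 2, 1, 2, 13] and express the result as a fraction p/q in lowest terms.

55344/4573

a_0 = 12: 12/1
a_1 = 9: 109/9
a_2 = 1: 121/10
a_3 = 3: 472/39
a_4 = 2: 1065/88
a_5 = 1: 1537/127
a_6 = 2: 4139/342
a_7 = 13: 55344/4573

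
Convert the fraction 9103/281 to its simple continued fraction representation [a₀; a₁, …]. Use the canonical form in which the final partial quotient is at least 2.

[32; 2, 1, 1, 7, 2, 3]

9103 = 32·281 + 111, so a_0 = 32
281 = 2·111 + 59, so a_1 = 2
111 = 1·59 + 52, so a_2 = 1
59 = 1·52 + 7, so a_3 = 1
52 = 7·7 + 3, so a_4 = 7
7 = 2·3 + 1, so a_5 = 2
3 = 3·1 + 0, so a_6 = 3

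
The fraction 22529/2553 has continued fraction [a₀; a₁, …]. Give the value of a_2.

Repeatedly divide and take the remainder:
22529 = 8·2553 + 2105, so a_0 = 8
2553 = 1·2105 + 448, so a_1 = 1
2105 = 4·448 + 313, so a_2 = 4

4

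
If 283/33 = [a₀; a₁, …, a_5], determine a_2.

283 ÷ 33 → quotient 8, remainder 19
33 ÷ 19 → quotient 1, remainder 14
19 ÷ 14 → quotient 1, remainder 5

1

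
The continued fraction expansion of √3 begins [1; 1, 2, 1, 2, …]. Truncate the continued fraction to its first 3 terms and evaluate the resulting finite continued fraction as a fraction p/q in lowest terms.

Use the convergent recurrence hₖ = aₖ·hₖ₋₁ + hₖ₋₂ (and likewise for the denominators kₖ):
a_0 = 1: 1/1
a_1 = 1: 2/1
a_2 = 2: 5/3

5/3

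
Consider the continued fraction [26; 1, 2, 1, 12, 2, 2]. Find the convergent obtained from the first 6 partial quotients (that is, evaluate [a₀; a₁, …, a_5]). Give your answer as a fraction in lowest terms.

a_0 = 26: 26/1
a_1 = 1: 27/1
a_2 = 2: 80/3
a_3 = 1: 107/4
a_4 = 12: 1364/51
a_5 = 2: 2835/106

2835/106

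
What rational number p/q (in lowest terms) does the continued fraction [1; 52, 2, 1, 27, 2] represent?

9014/8845

Start with 2.
27 + 1/(2/1) = 27 + 1/2 = 55/2
1 + 1/(55/2) = 1 + 2/55 = 57/55
2 + 1/(57/55) = 2 + 55/57 = 169/57
52 + 1/(169/57) = 52 + 57/169 = 8845/169
1 + 1/(8845/169) = 1 + 169/8845 = 9014/8845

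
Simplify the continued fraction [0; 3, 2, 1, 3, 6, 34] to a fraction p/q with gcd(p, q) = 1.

a_0 = 0: 0/1
a_1 = 3: 1/3
a_2 = 2: 2/7
a_3 = 1: 3/10
a_4 = 3: 11/37
a_5 = 6: 69/232
a_6 = 34: 2357/7925

2357/7925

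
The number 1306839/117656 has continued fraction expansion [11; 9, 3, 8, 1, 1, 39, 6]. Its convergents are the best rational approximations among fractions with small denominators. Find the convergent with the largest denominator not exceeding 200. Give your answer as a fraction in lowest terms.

311/28

a_0 = 11: 11/1  (≤ bound)
a_1 = 9: 100/9  (≤ bound)
a_2 = 3: 311/28  (≤ bound)
a_3 = 8: 2588/233  (> 200, stop)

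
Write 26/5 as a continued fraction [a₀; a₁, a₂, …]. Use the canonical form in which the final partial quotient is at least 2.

⌊26/5⌋ = 5, remainder 1
⌊5/1⌋ = 5, remainder 0

[5; 5]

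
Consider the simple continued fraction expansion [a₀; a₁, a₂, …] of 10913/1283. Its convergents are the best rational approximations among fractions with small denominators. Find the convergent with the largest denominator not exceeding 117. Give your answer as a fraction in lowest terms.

a_0 = 8: 8/1  (≤ bound)
a_1 = 1: 9/1  (≤ bound)
a_2 = 1: 17/2  (≤ bound)
a_3 = 42: 723/85  (≤ bound)
a_4 = 3: 2186/257  (> 117, stop)

723/85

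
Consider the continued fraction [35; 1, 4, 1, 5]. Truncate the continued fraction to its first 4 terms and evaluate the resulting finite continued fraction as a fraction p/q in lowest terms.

Start with 1.
4 + 1/(1/1) = 4 + 1/1 = 5/1
1 + 1/(5/1) = 1 + 1/5 = 6/5
35 + 1/(6/5) = 35 + 5/6 = 215/6

215/6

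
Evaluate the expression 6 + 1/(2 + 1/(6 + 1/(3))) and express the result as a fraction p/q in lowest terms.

a_0 = 6: 6/1
a_1 = 2: 13/2
a_2 = 6: 84/13
a_3 = 3: 265/41

265/41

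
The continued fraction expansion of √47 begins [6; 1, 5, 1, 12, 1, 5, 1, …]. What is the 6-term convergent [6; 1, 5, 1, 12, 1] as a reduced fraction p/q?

665/97

Start with 1.
12 + 1/(1/1) = 12 + 1/1 = 13/1
1 + 1/(13/1) = 1 + 1/13 = 14/13
5 + 1/(14/13) = 5 + 13/14 = 83/14
1 + 1/(83/14) = 1 + 14/83 = 97/83
6 + 1/(97/83) = 6 + 83/97 = 665/97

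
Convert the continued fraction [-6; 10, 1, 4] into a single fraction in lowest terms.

Start with 4.
1 + 1/(4/1) = 1 + 1/4 = 5/4
10 + 1/(5/4) = 10 + 4/5 = 54/5
-6 + 1/(54/5) = -6 + 5/54 = -319/54

-319/54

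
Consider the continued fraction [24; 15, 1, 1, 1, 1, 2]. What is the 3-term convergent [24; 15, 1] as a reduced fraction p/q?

385/16

Start with 1.
15 + 1/(1/1) = 15 + 1/1 = 16/1
24 + 1/(16/1) = 24 + 1/16 = 385/16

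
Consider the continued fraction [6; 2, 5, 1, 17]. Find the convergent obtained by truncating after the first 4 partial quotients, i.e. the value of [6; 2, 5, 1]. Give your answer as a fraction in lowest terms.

84/13

Use the convergent recurrence hₖ = aₖ·hₖ₋₁ + hₖ₋₂ (and likewise for the denominators kₖ):
a_0 = 6: 6/1
a_1 = 2: 13/2
a_2 = 5: 71/11
a_3 = 1: 84/13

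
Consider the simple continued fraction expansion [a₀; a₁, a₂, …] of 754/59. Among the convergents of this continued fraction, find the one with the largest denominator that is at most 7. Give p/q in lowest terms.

a_0 = 12: 12/1  (≤ bound)
a_1 = 1: 13/1  (≤ bound)
a_2 = 3: 51/4  (≤ bound)
a_3 = 1: 64/5  (≤ bound)
a_4 = 1: 115/9  (> 7, stop)

64/5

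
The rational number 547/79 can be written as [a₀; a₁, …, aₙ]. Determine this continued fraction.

[6; 1, 12, 6]

Repeatedly divide and take the remainder:
547 ÷ 79 → quotient 6, remainder 73
79 ÷ 73 → quotient 1, remainder 6
73 ÷ 6 → quotient 12, remainder 1
6 ÷ 1 → quotient 6, remainder 0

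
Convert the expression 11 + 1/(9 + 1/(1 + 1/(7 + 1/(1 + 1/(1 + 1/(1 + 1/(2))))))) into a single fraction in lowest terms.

Compute successive convergents:
a_0 = 11: 11/1
a_1 = 9: 100/9
a_2 = 1: 111/10
a_3 = 7: 877/79
a_4 = 1: 988/89
a_5 = 1: 1865/168
a_6 = 1: 2853/257
a_7 = 2: 7571/682

7571/682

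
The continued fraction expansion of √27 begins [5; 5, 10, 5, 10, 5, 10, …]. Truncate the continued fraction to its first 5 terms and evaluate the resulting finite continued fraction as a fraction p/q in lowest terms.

Start with 10.
5 + 1/(10/1) = 5 + 1/10 = 51/10
10 + 1/(51/10) = 10 + 10/51 = 520/51
5 + 1/(520/51) = 5 + 51/520 = 2651/520
5 + 1/(2651/520) = 5 + 520/2651 = 13775/2651

13775/2651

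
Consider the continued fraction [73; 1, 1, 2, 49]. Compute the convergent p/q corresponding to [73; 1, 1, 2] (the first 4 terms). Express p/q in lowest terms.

368/5

Start with 2.
1 + 1/(2/1) = 1 + 1/2 = 3/2
1 + 1/(3/2) = 1 + 2/3 = 5/3
73 + 1/(5/3) = 73 + 3/5 = 368/5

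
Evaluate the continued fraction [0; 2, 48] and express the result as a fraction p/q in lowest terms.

48/97

Start with 48.
2 + 1/(48/1) = 2 + 1/48 = 97/48
0 + 1/(97/48) = 0 + 48/97 = 48/97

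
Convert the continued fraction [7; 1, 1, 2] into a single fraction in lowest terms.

38/5

a_0 = 7: 7/1
a_1 = 1: 8/1
a_2 = 1: 15/2
a_3 = 2: 38/5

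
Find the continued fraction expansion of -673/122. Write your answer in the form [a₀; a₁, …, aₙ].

[-6; 2, 14, 1, 3]

Run the Euclidean algorithm, recording each quotient:
-673 = -6·122 + 59, so a_0 = -6
122 = 2·59 + 4, so a_1 = 2
59 = 14·4 + 3, so a_2 = 14
4 = 1·3 + 1, so a_3 = 1
3 = 3·1 + 0, so a_4 = 3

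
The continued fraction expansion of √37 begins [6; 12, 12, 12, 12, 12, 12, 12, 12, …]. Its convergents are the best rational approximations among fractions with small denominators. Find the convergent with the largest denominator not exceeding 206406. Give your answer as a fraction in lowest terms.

a_0 = 6: 6/1  (≤ bound)
a_1 = 12: 73/12  (≤ bound)
a_2 = 12: 882/145  (≤ bound)
a_3 = 12: 10657/1752  (≤ bound)
a_4 = 12: 128766/21169  (≤ bound)
a_5 = 12: 1555849/255780  (> 206406, stop)

128766/21169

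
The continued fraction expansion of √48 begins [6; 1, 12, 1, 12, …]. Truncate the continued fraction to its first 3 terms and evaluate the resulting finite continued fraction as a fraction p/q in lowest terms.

90/13

Use the convergent recurrence hₖ = aₖ·hₖ₋₁ + hₖ₋₂ (and likewise for the denominators kₖ):
a_0 = 6: 6/1
a_1 = 1: 7/1
a_2 = 12: 90/13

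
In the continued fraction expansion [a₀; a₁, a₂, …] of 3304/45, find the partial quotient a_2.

2

3304 = 73·45 + 19, so a_0 = 73
45 = 2·19 + 7, so a_1 = 2
19 = 2·7 + 5, so a_2 = 2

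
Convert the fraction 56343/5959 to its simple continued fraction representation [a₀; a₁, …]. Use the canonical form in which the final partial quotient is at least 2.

[9; 2, 5, 14, 2, 5, 1, 2]

56343 ÷ 5959 → quotient 9, remainder 2712
5959 ÷ 2712 → quotient 2, remainder 535
2712 ÷ 535 → quotient 5, remainder 37
535 ÷ 37 → quotient 14, remainder 17
37 ÷ 17 → quotient 2, remainder 3
17 ÷ 3 → quotient 5, remainder 2
3 ÷ 2 → quotient 1, remainder 1
2 ÷ 1 → quotient 2, remainder 0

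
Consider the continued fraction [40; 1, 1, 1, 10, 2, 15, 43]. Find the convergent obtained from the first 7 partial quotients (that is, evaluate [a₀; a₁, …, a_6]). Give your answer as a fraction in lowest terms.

42161/1037

Start with 15.
2 + 1/(15/1) = 2 + 1/15 = 31/15
10 + 1/(31/15) = 10 + 15/31 = 325/31
1 + 1/(325/31) = 1 + 31/325 = 356/325
1 + 1/(356/325) = 1 + 325/356 = 681/356
1 + 1/(681/356) = 1 + 356/681 = 1037/681
40 + 1/(1037/681) = 40 + 681/1037 = 42161/1037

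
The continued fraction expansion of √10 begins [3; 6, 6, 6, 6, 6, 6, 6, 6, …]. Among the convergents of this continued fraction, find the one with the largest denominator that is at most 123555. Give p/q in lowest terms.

168717/53353

a_0 = 3: 3/1  (≤ bound)
a_1 = 6: 19/6  (≤ bound)
a_2 = 6: 117/37  (≤ bound)
a_3 = 6: 721/228  (≤ bound)
a_4 = 6: 4443/1405  (≤ bound)
a_5 = 6: 27379/8658  (≤ bound)
a_6 = 6: 168717/53353  (≤ bound)
a_7 = 6: 1039681/328776  (> 123555, stop)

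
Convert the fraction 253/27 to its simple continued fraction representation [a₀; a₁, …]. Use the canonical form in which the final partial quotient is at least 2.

[9; 2, 1, 2, 3]

⌊253/27⌋ = 9, remainder 10
⌊27/10⌋ = 2, remainder 7
⌊10/7⌋ = 1, remainder 3
⌊7/3⌋ = 2, remainder 1
⌊3/1⌋ = 3, remainder 0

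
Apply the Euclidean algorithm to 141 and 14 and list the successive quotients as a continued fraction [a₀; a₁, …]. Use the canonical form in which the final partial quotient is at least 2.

⌊141/14⌋ = 10, remainder 1
⌊14/1⌋ = 14, remainder 0

[10; 14]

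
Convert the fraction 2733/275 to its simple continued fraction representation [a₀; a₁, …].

Repeatedly divide and take the remainder:
⌊2733/275⌋ = 9, remainder 258
⌊275/258⌋ = 1, remainder 17
⌊258/17⌋ = 15, remainder 3
⌊17/3⌋ = 5, remainder 2
⌊3/2⌋ = 1, remainder 1
⌊2/1⌋ = 2, remainder 0

[9; 1, 15, 5, 1, 2]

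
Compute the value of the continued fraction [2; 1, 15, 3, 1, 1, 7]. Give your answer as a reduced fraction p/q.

a_0 = 2: 2/1
a_1 = 1: 3/1
a_2 = 15: 47/16
a_3 = 3: 144/49
a_4 = 1: 191/65
a_5 = 1: 335/114
a_6 = 7: 2536/863

2536/863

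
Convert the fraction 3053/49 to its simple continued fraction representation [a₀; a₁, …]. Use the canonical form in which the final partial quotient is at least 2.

[62; 3, 3, 1, 3]

Run the Euclidean algorithm, recording each quotient:
3053 = 62·49 + 15, so a_0 = 62
49 = 3·15 + 4, so a_1 = 3
15 = 3·4 + 3, so a_2 = 3
4 = 1·3 + 1, so a_3 = 1
3 = 3·1 + 0, so a_4 = 3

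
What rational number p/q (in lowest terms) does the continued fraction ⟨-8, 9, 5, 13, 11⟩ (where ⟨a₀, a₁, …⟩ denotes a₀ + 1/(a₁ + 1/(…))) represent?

-53053/6723

a_0 = -8: -8/1
a_1 = 9: -71/9
a_2 = 5: -363/46
a_3 = 13: -4790/607
a_4 = 11: -53053/6723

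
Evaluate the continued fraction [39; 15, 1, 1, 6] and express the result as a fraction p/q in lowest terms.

7891/202

a_0 = 39: 39/1
a_1 = 15: 586/15
a_2 = 1: 625/16
a_3 = 1: 1211/31
a_4 = 6: 7891/202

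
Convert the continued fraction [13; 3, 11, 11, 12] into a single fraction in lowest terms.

Start with 12.
11 + 1/(12/1) = 11 + 1/12 = 133/12
11 + 1/(133/12) = 11 + 12/133 = 1475/133
3 + 1/(1475/133) = 3 + 133/1475 = 4558/1475
13 + 1/(4558/1475) = 13 + 1475/4558 = 60729/4558

60729/4558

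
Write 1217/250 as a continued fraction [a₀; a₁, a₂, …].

[4; 1, 6, 1, 1, 2, 1, 4]

⌊1217/250⌋ = 4, remainder 217
⌊250/217⌋ = 1, remainder 33
⌊217/33⌋ = 6, remainder 19
⌊33/19⌋ = 1, remainder 14
⌊19/14⌋ = 1, remainder 5
⌊14/5⌋ = 2, remainder 4
⌊5/4⌋ = 1, remainder 1
⌊4/1⌋ = 4, remainder 0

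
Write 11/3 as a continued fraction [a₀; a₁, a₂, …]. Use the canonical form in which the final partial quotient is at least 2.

[3; 1, 2]

Repeatedly divide and take the remainder:
11 ÷ 3 → quotient 3, remainder 2
3 ÷ 2 → quotient 1, remainder 1
2 ÷ 1 → quotient 2, remainder 0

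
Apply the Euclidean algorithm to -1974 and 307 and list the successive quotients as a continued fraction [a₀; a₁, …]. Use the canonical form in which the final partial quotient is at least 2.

⌊-1974/307⌋ = -7, remainder 175
⌊307/175⌋ = 1, remainder 132
⌊175/132⌋ = 1, remainder 43
⌊132/43⌋ = 3, remainder 3
⌊43/3⌋ = 14, remainder 1
⌊3/1⌋ = 3, remainder 0

[-7; 1, 1, 3, 14, 3]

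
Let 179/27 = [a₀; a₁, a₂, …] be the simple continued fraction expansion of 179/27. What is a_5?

Run the Euclidean algorithm, recording each quotient:
179 = 6·27 + 17, so a_0 = 6
27 = 1·17 + 10, so a_1 = 1
17 = 1·10 + 7, so a_2 = 1
10 = 1·7 + 3, so a_3 = 1
7 = 2·3 + 1, so a_4 = 2
3 = 3·1 + 0, so a_5 = 3

3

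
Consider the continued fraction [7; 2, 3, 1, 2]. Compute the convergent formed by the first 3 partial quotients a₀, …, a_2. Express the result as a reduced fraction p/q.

52/7

Collapse the nested fraction from the inside out:
Start with 3.
2 + 1/(3/1) = 2 + 1/3 = 7/3
7 + 1/(7/3) = 7 + 3/7 = 52/7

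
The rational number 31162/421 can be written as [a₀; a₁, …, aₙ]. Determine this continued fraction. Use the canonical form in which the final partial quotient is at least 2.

[74; 52, 1, 1, 1, 2]

Apply division with remainder until the remainder is 0:
31162 = 74·421 + 8, so a_0 = 74
421 = 52·8 + 5, so a_1 = 52
8 = 1·5 + 3, so a_2 = 1
5 = 1·3 + 2, so a_3 = 1
3 = 1·2 + 1, so a_4 = 1
2 = 2·1 + 0, so a_5 = 2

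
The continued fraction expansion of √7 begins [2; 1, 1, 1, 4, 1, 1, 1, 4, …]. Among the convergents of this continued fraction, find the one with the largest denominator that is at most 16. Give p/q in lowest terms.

List convergents until the denominator exceeds the bound:
a_0 = 2: 2/1  (≤ bound)
a_1 = 1: 3/1  (≤ bound)
a_2 = 1: 5/2  (≤ bound)
a_3 = 1: 8/3  (≤ bound)
a_4 = 4: 37/14  (≤ bound)
a_5 = 1: 45/17  (> 16, stop)

37/14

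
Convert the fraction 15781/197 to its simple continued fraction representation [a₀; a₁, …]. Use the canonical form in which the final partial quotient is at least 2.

Repeatedly divide and take the remainder:
15781 ÷ 197 → quotient 80, remainder 21
197 ÷ 21 → quotient 9, remainder 8
21 ÷ 8 → quotient 2, remainder 5
8 ÷ 5 → quotient 1, remainder 3
5 ÷ 3 → quotient 1, remainder 2
3 ÷ 2 → quotient 1, remainder 1
2 ÷ 1 → quotient 2, remainder 0

[80; 9, 2, 1, 1, 1, 2]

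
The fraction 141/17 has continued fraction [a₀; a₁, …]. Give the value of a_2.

Run the Euclidean algorithm, recording each quotient:
141 = 8·17 + 5, so a_0 = 8
17 = 3·5 + 2, so a_1 = 3
5 = 2·2 + 1, so a_2 = 2

2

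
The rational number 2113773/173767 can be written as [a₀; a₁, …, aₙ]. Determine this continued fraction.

[12; 6, 12, 7, 15, 7, 3]

2113773 = 12·173767 + 28569, so a_0 = 12
173767 = 6·28569 + 2353, so a_1 = 6
28569 = 12·2353 + 333, so a_2 = 12
2353 = 7·333 + 22, so a_3 = 7
333 = 15·22 + 3, so a_4 = 15
22 = 7·3 + 1, so a_5 = 7
3 = 3·1 + 0, so a_6 = 3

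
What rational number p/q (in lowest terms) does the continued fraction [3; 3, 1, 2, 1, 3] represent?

Collapse the nested fraction from the inside out:
Start with 3.
1 + 1/(3/1) = 1 + 1/3 = 4/3
2 + 1/(4/3) = 2 + 3/4 = 11/4
1 + 1/(11/4) = 1 + 4/11 = 15/11
3 + 1/(15/11) = 3 + 11/15 = 56/15
3 + 1/(56/15) = 3 + 15/56 = 183/56

183/56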